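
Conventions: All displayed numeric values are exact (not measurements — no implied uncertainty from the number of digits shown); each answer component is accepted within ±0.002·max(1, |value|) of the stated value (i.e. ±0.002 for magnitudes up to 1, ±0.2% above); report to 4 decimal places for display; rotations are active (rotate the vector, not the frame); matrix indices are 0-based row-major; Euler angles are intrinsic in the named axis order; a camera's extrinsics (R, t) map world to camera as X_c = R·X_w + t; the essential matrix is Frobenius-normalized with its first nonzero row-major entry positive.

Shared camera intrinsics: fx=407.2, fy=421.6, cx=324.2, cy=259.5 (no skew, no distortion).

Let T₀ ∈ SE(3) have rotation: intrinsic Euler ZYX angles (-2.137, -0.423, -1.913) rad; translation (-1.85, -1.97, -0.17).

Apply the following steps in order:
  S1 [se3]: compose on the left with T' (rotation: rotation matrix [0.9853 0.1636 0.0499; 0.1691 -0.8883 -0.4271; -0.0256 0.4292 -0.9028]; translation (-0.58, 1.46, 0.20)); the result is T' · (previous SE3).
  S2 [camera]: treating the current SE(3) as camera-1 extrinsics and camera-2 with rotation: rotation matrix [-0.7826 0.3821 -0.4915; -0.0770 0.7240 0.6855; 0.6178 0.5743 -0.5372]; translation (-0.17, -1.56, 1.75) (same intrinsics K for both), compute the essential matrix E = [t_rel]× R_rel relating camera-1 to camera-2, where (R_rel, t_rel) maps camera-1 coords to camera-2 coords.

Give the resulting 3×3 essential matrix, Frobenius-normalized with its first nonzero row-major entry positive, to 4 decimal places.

after S1 (compose_se3): R=[-0.5874 -0.5502 0.5935; 0.4255 0.4139 0.8048; -0.6884 0.7253 -0.0090], t=(-2.7335, 2.9696, -0.4448)
after S2 (essential): [0.6174 0.1223 0.1169; 0.3081 0.0937 -0.1630; -0.0096 -0.1010 0.6706]

matrix = [0.6174 0.1223 0.1169; 0.3081 0.0937 -0.1630; -0.0096 -0.1010 0.6706]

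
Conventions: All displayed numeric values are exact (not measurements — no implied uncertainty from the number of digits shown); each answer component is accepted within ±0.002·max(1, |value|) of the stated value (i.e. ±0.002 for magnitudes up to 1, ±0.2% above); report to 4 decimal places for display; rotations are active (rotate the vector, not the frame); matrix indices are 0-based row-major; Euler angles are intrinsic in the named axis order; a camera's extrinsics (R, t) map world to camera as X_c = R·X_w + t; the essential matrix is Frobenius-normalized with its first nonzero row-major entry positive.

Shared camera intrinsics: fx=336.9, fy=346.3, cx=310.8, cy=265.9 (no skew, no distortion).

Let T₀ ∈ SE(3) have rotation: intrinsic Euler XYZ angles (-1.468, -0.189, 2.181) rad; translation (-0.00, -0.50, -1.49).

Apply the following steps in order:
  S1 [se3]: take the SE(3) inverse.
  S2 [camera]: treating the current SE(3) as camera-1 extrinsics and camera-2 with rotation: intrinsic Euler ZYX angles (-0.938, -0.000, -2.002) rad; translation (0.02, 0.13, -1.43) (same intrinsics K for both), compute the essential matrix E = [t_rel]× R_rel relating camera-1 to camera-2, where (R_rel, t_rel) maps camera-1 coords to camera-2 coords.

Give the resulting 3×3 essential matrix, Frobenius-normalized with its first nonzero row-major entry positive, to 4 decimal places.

matrix = [0.1237 -0.2376 -0.3150; -0.4187 0.0227 0.4511; 0.3322 0.5727 0.1068]

after S1 (invert_se3): R=[-0.5628 -0.0230 -0.8263; -0.8049 -0.2120 0.5542; -0.1879 0.9770 0.1008], t=(-1.2426, 0.7198, 0.6387)
after S2 (essential): [0.1237 -0.2376 -0.3150; -0.4187 0.0227 0.4511; 0.3322 0.5727 0.1068]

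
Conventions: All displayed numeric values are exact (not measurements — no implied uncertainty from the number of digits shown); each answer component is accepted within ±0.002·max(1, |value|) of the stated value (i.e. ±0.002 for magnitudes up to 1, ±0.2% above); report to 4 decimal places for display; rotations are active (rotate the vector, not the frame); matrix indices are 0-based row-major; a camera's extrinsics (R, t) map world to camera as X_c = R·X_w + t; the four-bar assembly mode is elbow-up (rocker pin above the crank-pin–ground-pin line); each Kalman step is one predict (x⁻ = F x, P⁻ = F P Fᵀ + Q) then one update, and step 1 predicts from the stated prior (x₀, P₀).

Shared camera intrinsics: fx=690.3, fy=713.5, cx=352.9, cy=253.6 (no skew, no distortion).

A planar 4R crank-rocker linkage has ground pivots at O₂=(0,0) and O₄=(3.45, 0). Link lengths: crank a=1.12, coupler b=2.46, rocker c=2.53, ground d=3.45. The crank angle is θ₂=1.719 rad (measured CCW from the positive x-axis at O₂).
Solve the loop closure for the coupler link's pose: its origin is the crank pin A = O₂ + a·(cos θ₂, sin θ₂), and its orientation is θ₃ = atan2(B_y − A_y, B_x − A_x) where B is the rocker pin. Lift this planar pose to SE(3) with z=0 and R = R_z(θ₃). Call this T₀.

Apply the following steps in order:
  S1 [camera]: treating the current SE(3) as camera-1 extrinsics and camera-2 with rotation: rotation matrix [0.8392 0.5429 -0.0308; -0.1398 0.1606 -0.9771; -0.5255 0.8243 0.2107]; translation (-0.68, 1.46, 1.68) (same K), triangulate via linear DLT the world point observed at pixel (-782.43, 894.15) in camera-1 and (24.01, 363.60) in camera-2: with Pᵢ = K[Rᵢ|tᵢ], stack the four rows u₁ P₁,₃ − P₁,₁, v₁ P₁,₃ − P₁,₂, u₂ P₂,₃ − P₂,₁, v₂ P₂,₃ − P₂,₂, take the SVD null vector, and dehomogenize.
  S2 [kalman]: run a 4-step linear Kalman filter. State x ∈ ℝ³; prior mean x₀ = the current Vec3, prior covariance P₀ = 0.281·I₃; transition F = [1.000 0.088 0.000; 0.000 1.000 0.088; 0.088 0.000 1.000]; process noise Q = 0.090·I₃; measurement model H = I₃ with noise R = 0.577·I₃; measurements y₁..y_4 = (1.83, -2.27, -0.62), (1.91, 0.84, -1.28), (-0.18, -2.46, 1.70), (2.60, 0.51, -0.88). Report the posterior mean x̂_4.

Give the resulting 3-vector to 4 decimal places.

result = (0.9436, -0.2403, 0.1091)

source (fourbar_fk): coupler pose = R=[0.9107 -0.4130 0.0000; 0.4130 0.9107 0.0000; 0.0000 0.0000 1.0000], t=(-0.1654, 1.1077, 0.0000)
after S1 (triangulate): (-1.7997, 0.9055, 1.3245)
after S2 (kf_track): (0.9436, -0.2403, 0.1091)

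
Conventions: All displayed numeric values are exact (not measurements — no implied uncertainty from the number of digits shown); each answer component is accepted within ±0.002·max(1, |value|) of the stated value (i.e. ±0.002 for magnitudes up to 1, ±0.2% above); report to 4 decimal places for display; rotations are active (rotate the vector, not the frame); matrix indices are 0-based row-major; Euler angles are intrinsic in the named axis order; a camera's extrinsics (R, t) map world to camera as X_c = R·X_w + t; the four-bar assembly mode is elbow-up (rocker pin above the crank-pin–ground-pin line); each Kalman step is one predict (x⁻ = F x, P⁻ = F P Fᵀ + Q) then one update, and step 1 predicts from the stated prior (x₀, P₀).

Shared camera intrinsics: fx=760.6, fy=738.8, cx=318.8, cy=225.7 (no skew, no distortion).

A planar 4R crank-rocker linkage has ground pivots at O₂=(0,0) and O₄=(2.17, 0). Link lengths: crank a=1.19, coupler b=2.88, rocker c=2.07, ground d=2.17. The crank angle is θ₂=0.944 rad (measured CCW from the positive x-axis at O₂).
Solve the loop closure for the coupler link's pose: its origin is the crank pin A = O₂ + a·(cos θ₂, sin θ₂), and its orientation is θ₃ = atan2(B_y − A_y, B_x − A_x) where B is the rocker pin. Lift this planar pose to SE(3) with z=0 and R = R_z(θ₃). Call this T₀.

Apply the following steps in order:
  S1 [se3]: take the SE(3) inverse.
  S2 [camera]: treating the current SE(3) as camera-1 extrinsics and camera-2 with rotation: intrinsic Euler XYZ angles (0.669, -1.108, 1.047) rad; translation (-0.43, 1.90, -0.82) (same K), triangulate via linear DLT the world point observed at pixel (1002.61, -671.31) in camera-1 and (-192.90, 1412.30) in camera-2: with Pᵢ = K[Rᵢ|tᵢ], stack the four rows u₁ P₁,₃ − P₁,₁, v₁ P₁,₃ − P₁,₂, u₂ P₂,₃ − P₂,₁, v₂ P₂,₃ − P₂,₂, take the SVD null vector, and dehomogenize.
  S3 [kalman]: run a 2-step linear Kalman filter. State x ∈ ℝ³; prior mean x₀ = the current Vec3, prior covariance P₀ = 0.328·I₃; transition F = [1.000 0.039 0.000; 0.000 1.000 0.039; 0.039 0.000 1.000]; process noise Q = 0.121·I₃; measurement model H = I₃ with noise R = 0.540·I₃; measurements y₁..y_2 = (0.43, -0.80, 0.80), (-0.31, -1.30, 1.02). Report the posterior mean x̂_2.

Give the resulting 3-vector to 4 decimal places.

source (fourbar_fk): coupler pose = R=[0.9772 -0.2125 0.0000; 0.2125 0.9772 0.0000; 0.0000 0.0000 1.0000], t=(0.6980, 0.9638, 0.0000)
after S1 (invert_se3): R=[0.9772 0.2125 0.0000; -0.2125 0.9772 0.0000; 0.0000 0.0000 1.0000], t=(-0.8869, -0.7934, 0.0000)
after S2 (triangulate): (1.9890, -0.1668, 1.1359)
after S3 (kf_track): (0.6127, -0.7805, 1.0222)

result = (0.6127, -0.7805, 1.0222)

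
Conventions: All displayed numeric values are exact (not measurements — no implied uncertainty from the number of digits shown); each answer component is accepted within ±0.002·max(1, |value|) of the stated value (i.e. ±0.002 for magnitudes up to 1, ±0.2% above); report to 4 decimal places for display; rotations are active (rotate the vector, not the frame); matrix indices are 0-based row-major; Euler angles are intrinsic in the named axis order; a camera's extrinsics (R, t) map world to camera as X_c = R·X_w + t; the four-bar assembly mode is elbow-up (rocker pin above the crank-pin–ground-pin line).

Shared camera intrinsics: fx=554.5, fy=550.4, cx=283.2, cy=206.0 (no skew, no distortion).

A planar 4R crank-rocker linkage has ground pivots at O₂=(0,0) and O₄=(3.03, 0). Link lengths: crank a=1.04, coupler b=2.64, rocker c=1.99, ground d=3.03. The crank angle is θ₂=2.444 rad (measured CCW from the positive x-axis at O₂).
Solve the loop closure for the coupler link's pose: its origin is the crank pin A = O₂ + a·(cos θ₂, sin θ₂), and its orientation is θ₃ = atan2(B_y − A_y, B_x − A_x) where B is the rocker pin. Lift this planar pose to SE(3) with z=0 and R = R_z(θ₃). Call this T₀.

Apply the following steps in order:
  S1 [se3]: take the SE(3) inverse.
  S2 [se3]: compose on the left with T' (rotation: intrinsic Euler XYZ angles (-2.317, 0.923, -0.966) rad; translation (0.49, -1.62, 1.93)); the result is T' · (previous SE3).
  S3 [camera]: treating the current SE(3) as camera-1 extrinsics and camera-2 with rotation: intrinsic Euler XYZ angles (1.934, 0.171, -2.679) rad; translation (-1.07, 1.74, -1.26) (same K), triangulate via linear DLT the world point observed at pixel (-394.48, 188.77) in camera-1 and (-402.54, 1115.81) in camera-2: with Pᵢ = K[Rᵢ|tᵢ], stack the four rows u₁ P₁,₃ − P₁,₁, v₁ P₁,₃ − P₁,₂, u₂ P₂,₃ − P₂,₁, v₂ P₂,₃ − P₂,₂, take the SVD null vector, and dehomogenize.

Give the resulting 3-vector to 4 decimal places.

source (fourbar_fk): coupler pose = R=[0.9502 -0.3116 0.0000; 0.3116 0.9502 0.0000; 0.0000 0.0000 1.0000], t=(-0.7970, 0.6681, 0.0000)
after S1 (invert_se3): R=[0.9502 0.3116 0.0000; -0.3116 0.9502 0.0000; 0.0000 0.0000 1.0000], t=(0.5492, -0.8831, 0.0000)
after S2 (compose_se3): R=[0.1714 0.5786 0.7974; 0.4846 -0.7542 0.4431; 0.8578 0.3105 -0.4096], t=(0.2401, -0.7299, 2.4062)
after S3 (triangulate): (-0.9391, -1.9151, -0.6760)

result = (-0.9391, -1.9151, -0.6760)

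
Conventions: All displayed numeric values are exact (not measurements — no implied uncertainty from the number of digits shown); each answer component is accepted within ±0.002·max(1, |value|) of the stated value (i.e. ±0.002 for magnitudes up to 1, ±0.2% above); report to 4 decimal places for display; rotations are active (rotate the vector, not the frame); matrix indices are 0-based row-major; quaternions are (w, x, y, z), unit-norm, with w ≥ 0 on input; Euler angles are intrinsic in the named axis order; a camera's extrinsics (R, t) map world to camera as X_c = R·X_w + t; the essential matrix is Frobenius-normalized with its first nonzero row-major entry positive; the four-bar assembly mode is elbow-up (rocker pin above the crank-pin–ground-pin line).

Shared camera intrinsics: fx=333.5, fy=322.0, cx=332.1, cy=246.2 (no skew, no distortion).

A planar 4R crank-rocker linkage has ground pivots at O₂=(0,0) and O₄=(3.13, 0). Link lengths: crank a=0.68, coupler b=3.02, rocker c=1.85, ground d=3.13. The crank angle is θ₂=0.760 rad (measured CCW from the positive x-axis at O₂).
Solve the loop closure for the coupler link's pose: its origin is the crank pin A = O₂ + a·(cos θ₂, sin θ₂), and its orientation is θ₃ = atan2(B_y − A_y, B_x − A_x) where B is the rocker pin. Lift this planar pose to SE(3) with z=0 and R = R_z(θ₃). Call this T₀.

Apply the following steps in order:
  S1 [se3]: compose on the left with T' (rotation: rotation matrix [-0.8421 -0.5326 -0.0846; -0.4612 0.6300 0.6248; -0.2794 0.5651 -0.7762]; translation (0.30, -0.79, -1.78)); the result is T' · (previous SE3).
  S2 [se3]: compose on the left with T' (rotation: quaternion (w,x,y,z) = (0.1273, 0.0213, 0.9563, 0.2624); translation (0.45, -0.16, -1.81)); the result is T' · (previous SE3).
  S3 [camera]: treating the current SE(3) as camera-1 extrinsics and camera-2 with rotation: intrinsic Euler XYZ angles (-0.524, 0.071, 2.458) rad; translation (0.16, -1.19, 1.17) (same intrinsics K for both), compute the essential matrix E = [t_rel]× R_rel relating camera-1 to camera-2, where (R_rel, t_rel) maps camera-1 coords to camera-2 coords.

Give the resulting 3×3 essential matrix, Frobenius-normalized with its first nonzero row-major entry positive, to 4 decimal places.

source (fourbar_fk): coupler pose = R=[0.8893 -0.4572 0.0000; 0.4572 0.8893 0.0000; 0.0000 0.0000 1.0000], t=(0.4929, 0.4685, 0.0000)
after S1 (compose_se3): R=[-0.9925 -0.0886 -0.0846; -0.1221 0.7712 0.6248; 0.0099 0.6304 -0.7762], t=(-0.3646, -0.7222, -1.6530)
after S2 (compose_se3): R=[0.9651 0.2261 -0.1322; -0.2070 0.9677 0.1437; 0.1604 -0.1114 0.9808], t=(0.4003, -1.6419, -0.7199)
after S3 (essential): [0.0852 -0.1497 0.6847; 0.5299 0.2306 -0.0388; 0.3778 0.1517 0.0194]

matrix = [0.0852 -0.1497 0.6847; 0.5299 0.2306 -0.0388; 0.3778 0.1517 0.0194]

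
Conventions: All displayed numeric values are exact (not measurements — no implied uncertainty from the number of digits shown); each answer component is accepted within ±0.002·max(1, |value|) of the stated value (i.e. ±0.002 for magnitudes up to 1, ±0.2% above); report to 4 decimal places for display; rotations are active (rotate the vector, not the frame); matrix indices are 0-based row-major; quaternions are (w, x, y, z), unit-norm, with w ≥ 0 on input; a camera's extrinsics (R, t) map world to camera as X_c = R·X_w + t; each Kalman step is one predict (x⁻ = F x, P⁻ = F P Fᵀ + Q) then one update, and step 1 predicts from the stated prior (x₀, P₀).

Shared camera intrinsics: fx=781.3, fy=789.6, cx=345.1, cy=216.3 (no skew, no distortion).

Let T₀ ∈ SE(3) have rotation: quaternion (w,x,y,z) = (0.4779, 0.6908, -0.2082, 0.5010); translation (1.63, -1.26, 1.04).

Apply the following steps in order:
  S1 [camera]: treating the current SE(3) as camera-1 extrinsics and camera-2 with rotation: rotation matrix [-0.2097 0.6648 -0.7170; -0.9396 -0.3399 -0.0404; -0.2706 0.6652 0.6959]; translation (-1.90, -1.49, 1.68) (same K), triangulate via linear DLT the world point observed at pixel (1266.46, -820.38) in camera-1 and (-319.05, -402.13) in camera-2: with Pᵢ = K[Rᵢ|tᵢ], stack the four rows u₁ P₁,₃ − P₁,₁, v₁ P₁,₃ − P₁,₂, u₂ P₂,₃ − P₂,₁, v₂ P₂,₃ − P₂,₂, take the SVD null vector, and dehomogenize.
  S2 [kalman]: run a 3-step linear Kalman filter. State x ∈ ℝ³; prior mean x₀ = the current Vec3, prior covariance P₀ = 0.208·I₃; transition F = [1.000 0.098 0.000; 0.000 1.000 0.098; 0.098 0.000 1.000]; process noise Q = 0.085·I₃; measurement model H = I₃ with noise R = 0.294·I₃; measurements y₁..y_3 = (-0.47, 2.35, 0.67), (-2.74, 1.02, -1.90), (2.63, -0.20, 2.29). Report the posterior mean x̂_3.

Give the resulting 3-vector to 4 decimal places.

result = (0.4662, 0.6771, 0.5540)

after S1 (triangulate): (-0.0506, 0.3752, 0.0951)
after S2 (kf_track): (0.4662, 0.6771, 0.5540)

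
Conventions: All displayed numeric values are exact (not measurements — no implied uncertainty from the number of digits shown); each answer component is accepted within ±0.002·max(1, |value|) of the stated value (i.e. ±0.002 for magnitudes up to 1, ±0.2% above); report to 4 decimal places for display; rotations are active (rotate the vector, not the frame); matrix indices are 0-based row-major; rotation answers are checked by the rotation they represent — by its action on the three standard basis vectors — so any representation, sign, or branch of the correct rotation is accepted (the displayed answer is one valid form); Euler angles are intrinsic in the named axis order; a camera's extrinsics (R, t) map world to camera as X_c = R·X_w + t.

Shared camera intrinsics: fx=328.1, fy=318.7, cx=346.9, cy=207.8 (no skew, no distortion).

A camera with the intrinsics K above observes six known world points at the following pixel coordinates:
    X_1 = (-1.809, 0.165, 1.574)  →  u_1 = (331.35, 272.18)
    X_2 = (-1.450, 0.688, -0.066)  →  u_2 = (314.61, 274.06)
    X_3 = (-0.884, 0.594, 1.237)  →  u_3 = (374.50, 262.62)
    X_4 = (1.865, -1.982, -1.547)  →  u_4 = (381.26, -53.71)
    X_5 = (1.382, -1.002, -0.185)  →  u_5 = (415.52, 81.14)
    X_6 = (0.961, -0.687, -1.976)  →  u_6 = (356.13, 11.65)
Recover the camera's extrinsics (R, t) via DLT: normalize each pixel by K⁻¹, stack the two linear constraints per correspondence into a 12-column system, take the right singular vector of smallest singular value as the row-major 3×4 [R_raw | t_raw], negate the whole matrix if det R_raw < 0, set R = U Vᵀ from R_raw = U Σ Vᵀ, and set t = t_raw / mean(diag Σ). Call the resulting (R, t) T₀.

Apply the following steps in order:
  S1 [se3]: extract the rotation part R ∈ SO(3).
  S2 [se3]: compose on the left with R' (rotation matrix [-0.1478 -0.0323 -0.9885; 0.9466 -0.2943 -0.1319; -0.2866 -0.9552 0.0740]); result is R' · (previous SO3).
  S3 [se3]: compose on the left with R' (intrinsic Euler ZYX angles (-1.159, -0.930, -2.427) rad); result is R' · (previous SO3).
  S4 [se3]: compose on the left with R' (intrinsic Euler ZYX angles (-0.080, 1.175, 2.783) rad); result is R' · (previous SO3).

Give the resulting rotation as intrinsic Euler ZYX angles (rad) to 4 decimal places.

source (pnp_recover): camera pose = R=[0.8026 0.4327 0.4106; -0.5698 0.7599 0.3128; -0.1766 -0.4850 0.8565], t=(0.4300, -0.3499, 4.8395)
after S1 (rot_of_se3): [0.8026 0.4327 0.4106; -0.5698 0.7599 0.3128; -0.1766 -0.4850 0.8565]
after S2 (compose_so3): [0.0744 0.3910 -0.9174; 0.9507 0.2500 0.1836; 0.3011 -0.8858 -0.3531]
after S3 (compose_so3): [-0.1866 -0.7735 -0.6056; -0.8739 -0.1509 0.4620; -0.4488 0.6155 -0.6479]
after S4 (compose_so3): [0.1107 -0.8821 0.4580; 0.9701 -0.0042 -0.2426; 0.2159 0.4711 0.8552]

rotation (euler_zyx) = (1.4572, -0.2177, 0.5035)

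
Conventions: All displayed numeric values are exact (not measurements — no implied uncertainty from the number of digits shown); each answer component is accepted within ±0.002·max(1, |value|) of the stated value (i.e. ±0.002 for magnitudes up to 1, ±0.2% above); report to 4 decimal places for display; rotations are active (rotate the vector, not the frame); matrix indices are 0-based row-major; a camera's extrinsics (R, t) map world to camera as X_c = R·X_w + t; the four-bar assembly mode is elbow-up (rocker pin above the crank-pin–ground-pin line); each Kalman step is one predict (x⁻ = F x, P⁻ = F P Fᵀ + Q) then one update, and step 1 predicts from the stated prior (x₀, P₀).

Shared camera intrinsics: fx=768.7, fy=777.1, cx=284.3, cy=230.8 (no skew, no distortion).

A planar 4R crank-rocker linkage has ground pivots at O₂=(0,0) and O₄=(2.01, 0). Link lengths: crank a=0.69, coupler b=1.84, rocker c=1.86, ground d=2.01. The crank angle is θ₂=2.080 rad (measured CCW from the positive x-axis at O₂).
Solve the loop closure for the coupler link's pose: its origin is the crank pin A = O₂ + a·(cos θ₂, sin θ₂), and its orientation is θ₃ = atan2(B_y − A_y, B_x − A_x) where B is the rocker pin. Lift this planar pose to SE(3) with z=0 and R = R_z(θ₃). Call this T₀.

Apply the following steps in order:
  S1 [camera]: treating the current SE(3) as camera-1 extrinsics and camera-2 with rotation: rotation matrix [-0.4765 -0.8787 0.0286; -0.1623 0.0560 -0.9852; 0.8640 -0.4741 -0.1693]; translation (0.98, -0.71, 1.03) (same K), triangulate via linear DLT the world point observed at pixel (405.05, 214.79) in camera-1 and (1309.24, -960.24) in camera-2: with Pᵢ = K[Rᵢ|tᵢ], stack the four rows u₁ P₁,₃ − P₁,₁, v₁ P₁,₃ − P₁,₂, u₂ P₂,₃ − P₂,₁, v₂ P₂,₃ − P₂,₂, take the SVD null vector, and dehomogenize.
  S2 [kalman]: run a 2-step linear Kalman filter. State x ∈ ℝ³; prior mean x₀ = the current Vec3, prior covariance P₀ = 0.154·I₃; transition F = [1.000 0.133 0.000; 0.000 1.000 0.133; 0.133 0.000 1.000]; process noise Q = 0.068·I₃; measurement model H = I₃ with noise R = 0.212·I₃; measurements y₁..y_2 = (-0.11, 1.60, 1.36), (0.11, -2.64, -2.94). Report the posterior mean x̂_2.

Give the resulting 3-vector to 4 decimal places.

source (fourbar_fk): coupler pose = R=[0.8186 -0.5744 0.0000; 0.5744 0.8186 0.0000; 0.0000 0.0000 1.0000], t=(-0.3364, 0.6025, 0.0000)
after S1 (triangulate): (0.0696, -0.8151, 1.2021)
after S2 (kf_track): (-0.1242, -0.9448, -0.7021)

result = (-0.1242, -0.9448, -0.7021)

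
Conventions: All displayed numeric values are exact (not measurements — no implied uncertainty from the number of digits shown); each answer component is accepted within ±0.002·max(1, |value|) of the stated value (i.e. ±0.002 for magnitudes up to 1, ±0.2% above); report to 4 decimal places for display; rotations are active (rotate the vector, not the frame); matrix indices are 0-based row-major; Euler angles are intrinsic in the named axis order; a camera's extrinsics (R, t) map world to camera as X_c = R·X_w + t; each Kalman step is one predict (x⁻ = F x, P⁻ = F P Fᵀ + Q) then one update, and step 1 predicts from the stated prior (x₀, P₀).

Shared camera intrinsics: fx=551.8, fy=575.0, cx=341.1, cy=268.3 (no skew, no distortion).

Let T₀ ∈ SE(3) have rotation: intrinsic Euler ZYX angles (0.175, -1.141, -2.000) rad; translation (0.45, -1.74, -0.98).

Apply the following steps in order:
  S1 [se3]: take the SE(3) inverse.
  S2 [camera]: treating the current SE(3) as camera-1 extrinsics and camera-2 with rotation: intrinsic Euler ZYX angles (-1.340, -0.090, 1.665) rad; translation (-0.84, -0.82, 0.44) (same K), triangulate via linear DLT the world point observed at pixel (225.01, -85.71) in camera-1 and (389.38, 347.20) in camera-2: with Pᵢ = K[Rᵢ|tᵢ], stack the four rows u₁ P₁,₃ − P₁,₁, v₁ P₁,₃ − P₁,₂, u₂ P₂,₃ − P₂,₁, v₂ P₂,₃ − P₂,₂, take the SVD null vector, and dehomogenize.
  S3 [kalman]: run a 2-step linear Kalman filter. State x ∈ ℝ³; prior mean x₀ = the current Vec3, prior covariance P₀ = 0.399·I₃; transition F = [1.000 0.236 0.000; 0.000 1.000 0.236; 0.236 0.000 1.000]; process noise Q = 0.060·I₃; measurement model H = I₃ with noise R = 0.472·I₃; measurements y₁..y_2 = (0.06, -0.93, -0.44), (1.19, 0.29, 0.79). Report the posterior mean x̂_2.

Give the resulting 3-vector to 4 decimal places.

after S1 (invert_se3): R=[0.4103 0.0725 0.9091; 0.8864 -0.2659 -0.3789; 0.2142 0.9613 -0.1734], t=(0.8325, -1.2328, 1.4063)
after S2 (triangulate): (-0.6842, 1.2720, -1.3366)
after S3 (kf_track): (0.4884, 0.2061, -0.2497)

result = (0.4884, 0.2061, -0.2497)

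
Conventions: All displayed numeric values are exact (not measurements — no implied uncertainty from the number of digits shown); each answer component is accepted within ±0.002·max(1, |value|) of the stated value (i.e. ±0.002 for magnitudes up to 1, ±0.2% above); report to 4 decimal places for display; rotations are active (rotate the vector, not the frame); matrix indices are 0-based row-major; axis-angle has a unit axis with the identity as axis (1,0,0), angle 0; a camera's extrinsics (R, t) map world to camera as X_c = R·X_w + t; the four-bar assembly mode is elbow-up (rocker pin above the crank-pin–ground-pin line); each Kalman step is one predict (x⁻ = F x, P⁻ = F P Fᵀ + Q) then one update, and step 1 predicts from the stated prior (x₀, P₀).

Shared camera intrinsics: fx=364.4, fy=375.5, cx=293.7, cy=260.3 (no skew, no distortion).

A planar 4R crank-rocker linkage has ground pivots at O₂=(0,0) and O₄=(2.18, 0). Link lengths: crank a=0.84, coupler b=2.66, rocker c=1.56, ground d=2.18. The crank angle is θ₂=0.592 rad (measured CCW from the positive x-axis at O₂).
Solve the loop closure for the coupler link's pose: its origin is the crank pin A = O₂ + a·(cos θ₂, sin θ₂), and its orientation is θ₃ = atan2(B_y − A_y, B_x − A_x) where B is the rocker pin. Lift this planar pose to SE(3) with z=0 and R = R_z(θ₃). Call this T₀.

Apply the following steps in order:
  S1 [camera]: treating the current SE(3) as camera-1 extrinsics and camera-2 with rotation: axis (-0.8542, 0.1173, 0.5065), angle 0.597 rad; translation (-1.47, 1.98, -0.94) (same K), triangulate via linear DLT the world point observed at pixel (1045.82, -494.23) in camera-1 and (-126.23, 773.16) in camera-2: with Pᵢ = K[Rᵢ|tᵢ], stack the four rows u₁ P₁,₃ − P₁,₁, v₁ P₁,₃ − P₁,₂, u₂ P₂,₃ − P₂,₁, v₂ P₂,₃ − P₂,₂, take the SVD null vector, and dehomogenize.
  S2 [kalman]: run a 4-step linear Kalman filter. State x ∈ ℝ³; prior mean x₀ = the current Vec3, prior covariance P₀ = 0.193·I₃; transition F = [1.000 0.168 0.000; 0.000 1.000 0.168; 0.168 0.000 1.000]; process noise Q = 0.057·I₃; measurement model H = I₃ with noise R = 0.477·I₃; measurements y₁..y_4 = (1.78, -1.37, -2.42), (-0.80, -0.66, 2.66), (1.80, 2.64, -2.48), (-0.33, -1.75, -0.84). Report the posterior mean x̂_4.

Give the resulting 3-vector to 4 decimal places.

result = (0.0884, -0.6678, -0.3257)

source (fourbar_fk): coupler pose = R=[0.9708 -0.2399 0.0000; 0.2399 0.9708 0.0000; 0.0000 0.0000 1.0000], t=(0.6971, 0.4687, 0.0000)
after S1 (triangulate): (0.2586, -1.9718, 0.6885)
after S2 (kf_track): (0.0884, -0.6678, -0.3257)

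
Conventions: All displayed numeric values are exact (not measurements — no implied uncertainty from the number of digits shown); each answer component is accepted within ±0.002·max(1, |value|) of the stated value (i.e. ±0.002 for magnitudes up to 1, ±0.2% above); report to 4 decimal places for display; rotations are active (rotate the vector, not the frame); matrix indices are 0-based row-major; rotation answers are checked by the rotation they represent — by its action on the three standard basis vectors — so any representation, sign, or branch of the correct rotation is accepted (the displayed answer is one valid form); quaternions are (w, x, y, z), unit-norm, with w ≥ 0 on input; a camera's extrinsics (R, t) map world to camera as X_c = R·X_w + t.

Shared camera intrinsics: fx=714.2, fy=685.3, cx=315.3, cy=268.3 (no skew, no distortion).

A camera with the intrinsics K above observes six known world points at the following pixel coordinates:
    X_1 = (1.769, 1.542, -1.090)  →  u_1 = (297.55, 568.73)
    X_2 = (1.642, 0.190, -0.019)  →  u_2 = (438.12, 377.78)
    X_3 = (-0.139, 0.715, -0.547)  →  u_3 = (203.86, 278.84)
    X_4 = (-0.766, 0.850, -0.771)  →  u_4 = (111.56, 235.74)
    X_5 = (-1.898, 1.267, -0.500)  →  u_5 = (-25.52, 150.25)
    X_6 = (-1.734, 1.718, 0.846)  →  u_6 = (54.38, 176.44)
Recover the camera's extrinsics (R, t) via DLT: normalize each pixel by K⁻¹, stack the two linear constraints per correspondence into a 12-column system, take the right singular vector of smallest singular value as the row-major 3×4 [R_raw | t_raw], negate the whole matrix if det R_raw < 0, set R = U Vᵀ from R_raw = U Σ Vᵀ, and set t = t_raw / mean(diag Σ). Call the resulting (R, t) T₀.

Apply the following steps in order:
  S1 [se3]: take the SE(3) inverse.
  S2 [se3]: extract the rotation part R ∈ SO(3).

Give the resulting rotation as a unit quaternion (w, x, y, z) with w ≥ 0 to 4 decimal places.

rotation (quat) = (0.9025, -0.1751, -0.0200, -0.3929)

source (pnp_recover): camera pose = R=[0.6904 -0.7022 0.1738; 0.7162 0.6299 -0.3004; 0.1015 0.3319 0.9379], t=(-0.0699, -0.4395, 5.1772)
after S1 (invert_se3): R=[0.6904 0.7162 0.1015; -0.7022 0.6299 0.3319; 0.1738 -0.3004 0.9379], t=(-0.1622, -1.4904, -4.9754)
after S2 (rot_of_se3): [0.6904 0.7162 0.1015; -0.7022 0.6299 0.3319; 0.1738 -0.3004 0.9379]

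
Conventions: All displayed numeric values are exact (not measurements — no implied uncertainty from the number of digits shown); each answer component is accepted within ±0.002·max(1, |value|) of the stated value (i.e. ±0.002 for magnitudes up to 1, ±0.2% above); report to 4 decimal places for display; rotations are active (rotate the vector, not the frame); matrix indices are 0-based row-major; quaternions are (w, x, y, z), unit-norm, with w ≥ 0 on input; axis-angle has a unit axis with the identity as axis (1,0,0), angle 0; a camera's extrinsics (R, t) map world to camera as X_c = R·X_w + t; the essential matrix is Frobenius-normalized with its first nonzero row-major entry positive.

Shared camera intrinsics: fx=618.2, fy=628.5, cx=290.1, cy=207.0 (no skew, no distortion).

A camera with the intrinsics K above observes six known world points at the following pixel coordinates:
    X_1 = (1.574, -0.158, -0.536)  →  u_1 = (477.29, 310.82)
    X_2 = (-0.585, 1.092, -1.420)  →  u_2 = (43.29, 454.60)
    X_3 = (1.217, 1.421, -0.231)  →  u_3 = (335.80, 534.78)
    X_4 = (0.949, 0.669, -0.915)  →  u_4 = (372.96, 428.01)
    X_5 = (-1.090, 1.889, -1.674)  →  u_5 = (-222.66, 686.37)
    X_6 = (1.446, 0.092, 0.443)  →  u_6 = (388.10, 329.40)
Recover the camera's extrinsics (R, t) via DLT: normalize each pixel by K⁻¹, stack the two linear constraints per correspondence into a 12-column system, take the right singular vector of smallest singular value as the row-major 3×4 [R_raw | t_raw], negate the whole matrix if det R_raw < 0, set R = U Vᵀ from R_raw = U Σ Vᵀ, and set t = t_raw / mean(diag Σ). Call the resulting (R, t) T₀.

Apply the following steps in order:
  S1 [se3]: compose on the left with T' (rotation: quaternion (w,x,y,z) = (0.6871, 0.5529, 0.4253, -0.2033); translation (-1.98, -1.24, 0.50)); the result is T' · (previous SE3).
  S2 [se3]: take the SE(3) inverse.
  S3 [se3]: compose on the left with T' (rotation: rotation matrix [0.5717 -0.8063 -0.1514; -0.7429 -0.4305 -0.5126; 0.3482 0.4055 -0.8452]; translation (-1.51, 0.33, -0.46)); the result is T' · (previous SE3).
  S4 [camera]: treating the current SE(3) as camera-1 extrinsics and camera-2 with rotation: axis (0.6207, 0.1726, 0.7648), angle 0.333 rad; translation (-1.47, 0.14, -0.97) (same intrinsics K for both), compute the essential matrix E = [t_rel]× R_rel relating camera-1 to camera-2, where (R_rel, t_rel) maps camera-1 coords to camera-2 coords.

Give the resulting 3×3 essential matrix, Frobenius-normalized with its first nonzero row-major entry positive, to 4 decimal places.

matrix = [0.6534 0.0013 0.2672; -0.0445 0.3333 0.0114; 0.0024 -0.6210 -0.0542]

source (pnp_recover): camera pose = R=[0.9177 -0.3196 -0.2361; 0.3504 0.9311 0.1015; 0.1874 -0.1759 0.9664], t=(-0.4299, 0.2999, 4.1299)
after S1 (compose_se3): R=[0.8399 0.4572 0.2925; 0.1076 0.3879 -0.9154; -0.5319 0.8003 0.2766], t=(-0.5088, -5.0823, 1.1349)
after S2 (invert_se3): R=[0.8399 0.1076 -0.5319; 0.4572 0.3879 0.8003; 0.2925 -0.9154 0.2766], t=(1.5779, 1.2958, -4.8175)
after S3 (compose_se3): R=[0.0673 -0.1127 -0.9913; -0.9707 0.2223 -0.0912; 0.2306 0.9684 -0.0944], t=(-0.9235, 1.0694, 4.6865)
after S4 (essential): [0.6534 0.0013 0.2672; -0.0445 0.3333 0.0114; 0.0024 -0.6210 -0.0542]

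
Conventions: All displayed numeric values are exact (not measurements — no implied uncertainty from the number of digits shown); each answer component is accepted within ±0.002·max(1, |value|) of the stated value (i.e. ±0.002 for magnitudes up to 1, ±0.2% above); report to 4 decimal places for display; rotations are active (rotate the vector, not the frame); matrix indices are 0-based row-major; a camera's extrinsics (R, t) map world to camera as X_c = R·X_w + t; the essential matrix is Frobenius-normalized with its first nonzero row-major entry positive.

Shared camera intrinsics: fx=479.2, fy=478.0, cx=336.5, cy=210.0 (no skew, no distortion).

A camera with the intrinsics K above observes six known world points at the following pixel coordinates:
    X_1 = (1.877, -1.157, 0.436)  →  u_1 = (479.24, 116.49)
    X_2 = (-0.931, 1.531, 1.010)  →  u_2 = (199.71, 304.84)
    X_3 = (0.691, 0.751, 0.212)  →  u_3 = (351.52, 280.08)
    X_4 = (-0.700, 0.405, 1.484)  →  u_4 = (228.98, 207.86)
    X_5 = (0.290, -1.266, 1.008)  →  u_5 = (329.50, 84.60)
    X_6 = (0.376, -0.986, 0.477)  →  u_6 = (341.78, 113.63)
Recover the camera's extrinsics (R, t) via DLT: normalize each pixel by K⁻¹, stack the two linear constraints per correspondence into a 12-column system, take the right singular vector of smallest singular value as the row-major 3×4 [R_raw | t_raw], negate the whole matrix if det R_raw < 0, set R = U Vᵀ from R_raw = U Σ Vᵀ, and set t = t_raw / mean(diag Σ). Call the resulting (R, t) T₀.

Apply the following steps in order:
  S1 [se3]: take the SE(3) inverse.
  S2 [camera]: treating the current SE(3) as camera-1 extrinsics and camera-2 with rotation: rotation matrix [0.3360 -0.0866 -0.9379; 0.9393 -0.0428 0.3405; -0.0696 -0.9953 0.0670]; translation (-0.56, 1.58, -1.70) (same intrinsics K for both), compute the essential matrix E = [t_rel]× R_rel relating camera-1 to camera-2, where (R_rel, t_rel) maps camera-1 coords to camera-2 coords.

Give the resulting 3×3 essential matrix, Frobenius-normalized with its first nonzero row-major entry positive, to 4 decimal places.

source (pnp_recover): camera pose = R=[0.9757 -0.1403 -0.1684; 0.0940 0.9619 -0.2569; 0.1981 0.2348 0.9516], t=(-0.3699, 0.0303, 4.6873)
after S1 (invert_se3): R=[0.9757 0.0940 0.1981; -0.1403 0.9619 0.2348; -0.1684 -0.2569 0.9516], t=(-0.5702, -1.1819, -4.5152)
after S2 (essential): [0.1116 -0.3268 0.1398; -0.1111 -0.5024 0.3514; -0.6337 0.1731 0.2036]

matrix = [0.1116 -0.3268 0.1398; -0.1111 -0.5024 0.3514; -0.6337 0.1731 0.2036]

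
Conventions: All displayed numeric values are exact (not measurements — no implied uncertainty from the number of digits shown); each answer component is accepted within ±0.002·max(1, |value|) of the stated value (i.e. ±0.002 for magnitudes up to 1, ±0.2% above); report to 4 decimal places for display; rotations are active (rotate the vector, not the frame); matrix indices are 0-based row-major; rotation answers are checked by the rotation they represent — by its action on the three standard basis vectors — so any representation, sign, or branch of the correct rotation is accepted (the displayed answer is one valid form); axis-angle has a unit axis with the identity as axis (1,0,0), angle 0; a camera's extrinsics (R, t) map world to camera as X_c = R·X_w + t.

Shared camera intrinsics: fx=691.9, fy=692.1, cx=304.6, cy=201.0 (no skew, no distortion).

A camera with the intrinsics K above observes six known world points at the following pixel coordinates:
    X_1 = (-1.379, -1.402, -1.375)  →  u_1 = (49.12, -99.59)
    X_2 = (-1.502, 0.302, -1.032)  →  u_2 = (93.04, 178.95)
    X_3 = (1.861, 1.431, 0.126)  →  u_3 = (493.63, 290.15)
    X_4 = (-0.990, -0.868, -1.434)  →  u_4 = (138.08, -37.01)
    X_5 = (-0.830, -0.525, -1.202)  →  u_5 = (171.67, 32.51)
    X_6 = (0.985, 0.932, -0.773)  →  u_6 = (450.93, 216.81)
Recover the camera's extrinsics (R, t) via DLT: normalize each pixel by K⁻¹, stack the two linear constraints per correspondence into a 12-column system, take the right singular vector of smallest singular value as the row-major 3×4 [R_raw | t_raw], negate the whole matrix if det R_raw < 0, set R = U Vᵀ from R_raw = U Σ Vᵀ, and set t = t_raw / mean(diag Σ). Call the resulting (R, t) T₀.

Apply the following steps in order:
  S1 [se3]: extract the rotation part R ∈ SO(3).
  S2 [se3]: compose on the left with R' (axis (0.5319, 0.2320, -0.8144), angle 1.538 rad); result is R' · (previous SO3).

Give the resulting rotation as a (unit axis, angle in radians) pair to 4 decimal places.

source (pnp_recover): camera pose = R=[0.8622 0.3428 -0.3730; -0.1729 0.8912 0.4194; 0.4762 -0.2971 0.8276], t=(-0.3799, -0.2199, 5.5398)
after S1 (rot_of_se3): [0.8622 0.3428 -0.3730; -0.1729 0.8912 0.4194; 0.4762 -0.2971 0.8276]
after S2 (compose_so3): [0.0137 0.9924 0.1222; -0.9537 0.0497 -0.2965; -0.3004 -0.1125 0.9472]

rotation (axis_angle) = ((0.0920, 0.2113, -0.9731), 1.5655)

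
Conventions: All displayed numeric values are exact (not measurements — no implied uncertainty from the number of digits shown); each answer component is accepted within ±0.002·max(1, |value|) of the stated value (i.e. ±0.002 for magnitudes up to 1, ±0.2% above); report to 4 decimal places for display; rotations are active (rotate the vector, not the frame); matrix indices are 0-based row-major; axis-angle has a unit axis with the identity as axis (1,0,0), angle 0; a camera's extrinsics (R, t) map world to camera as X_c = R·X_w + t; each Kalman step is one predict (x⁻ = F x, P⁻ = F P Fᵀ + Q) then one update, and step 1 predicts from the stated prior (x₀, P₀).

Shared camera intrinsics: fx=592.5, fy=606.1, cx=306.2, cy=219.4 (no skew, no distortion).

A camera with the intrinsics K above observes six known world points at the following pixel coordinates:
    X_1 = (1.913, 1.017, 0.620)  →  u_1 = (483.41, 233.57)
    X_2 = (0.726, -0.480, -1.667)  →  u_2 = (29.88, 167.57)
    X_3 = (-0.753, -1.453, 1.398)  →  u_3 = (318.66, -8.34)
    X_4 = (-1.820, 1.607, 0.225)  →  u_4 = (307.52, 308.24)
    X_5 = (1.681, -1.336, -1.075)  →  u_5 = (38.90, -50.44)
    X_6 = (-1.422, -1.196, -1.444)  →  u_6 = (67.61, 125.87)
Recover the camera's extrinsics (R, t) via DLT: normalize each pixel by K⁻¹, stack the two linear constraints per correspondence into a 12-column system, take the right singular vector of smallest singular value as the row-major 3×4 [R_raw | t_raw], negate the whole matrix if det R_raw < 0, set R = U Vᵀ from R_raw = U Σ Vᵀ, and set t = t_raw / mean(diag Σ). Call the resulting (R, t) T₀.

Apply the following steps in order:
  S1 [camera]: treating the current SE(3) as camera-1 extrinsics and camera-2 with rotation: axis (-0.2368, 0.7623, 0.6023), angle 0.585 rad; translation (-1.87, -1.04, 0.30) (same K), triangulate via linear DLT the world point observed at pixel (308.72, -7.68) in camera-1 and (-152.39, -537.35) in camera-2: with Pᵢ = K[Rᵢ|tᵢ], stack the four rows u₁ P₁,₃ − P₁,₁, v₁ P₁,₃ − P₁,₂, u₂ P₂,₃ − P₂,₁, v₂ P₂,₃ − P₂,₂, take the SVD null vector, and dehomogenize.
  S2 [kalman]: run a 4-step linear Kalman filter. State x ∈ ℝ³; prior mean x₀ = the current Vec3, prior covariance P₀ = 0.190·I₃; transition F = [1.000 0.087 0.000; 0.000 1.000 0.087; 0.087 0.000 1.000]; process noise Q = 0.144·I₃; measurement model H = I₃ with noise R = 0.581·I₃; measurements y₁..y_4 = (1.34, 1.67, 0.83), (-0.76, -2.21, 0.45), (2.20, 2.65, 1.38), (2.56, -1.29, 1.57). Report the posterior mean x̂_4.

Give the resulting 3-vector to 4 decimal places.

source (pnp_recover): camera pose = R=[0.2405 0.3877 0.8898; -0.0670 0.9212 -0.3833; -0.9683 0.0326 0.2475], t=(-0.3700, -0.4900, 5.1301)
after S1 (triangulate): (-0.8283, -1.5033, 1.3244)
after S2 (kf_track): (1.3799, -0.0648, 1.3414)

result = (1.3799, -0.0648, 1.3414)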